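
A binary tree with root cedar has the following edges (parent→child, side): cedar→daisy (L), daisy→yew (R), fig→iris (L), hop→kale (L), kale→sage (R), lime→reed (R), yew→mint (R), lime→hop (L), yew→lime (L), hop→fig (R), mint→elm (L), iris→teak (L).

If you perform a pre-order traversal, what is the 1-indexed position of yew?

3

Pre-order visits the node, then its left subtree, then its right subtree.
Visit cedar.
At cedar: go left to daisy.
  Visit daisy.
  At daisy: no left child.
  At daisy: go right to yew.
    Visit yew.
    At yew: go left to lime.
      Visit lime.
      At lime: go left to hop.
        Visit hop.
        At hop: go left to kale.
          Visit kale.
          At kale: no left child.
          At kale: go right to sage.
            sage is a leaf — visit sage.
        At hop: go right to fig.
          Visit fig.
          At fig: go left to iris.
            Visit iris.
            At iris: go left to teak.
              teak is a leaf — visit teak.
            At iris: no right child.
          At fig: no right child.
      At lime: go right to reed.
        reed is a leaf — visit reed.
    At yew: go right to mint.
      Visit mint.
      At mint: go left to elm.
        elm is a leaf — visit elm.
      At mint: no right child.
At cedar: no right child.
Full pre-order sequence: cedar, daisy, yew, lime, hop, kale, sage, fig, iris, teak, reed, mint, elm.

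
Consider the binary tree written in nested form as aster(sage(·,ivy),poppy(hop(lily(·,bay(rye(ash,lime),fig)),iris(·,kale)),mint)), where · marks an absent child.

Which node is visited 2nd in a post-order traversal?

sage

Post-order visits the left subtree, then the right subtree, then the node.
At aster: go left to sage.
  At sage: no left child.
  At sage: go right to ivy.
    ivy is a leaf — visit ivy.
  Visit sage.
At aster: go right to poppy.
  At poppy: go left to hop.
    At hop: go left to lily.
      At lily: no left child.
      At lily: go right to bay.
        At bay: go left to rye.
          At rye: go left to ash.
            ash is a leaf — visit ash.
          At rye: go right to lime.
            lime is a leaf — visit lime.
          Visit rye.
        At bay: go right to fig.
          fig is a leaf — visit fig.
        Visit bay.
      Visit lily.
    At hop: go right to iris.
      At iris: no left child.
      At iris: go right to kale.
        kale is a leaf — visit kale.
      Visit iris.
    Visit hop.
  At poppy: go right to mint.
    mint is a leaf — visit mint.
  Visit poppy.
Visit aster.
Full post-order sequence: ivy, sage, ash, lime, rye, fig, bay, lily, kale, iris, hop, mint, poppy, aster.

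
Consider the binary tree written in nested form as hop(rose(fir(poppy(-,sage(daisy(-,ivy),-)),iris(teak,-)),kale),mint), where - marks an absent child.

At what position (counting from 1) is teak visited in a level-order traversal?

9

Level-order visits nodes level by level from the root, left to right within each level.
Level 0: hop
Level 1: rose, mint
Level 2: fir, kale
Level 3: poppy, iris
Level 4: sage, teak
Level 5: daisy
Level 6: ivy
Full level-order sequence: hop, rose, mint, fir, kale, poppy, iris, sage, teak, daisy, ivy.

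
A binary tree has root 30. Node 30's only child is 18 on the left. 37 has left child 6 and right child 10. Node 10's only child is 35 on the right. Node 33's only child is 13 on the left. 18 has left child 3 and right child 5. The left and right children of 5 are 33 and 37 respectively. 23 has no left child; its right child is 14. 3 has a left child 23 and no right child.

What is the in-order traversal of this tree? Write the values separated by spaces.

In-order visits the left subtree, then the node, then the right subtree.
At 30: go left to 18.
  At 18: go left to 3.
    At 3: go left to 23.
      At 23: no left child.
      Visit 23.
      At 23: go right to 14.
        14 is a leaf — visit 14.
    Visit 3.
    At 3: no right child.
  Visit 18.
  At 18: go right to 5.
    At 5: go left to 33.
      At 33: go left to 13.
        13 is a leaf — visit 13.
      Visit 33.
      At 33: no right child.
    Visit 5.
    At 5: go right to 37.
      At 37: go left to 6.
        6 is a leaf — visit 6.
      Visit 37.
      At 37: go right to 10.
        At 10: no left child.
        Visit 10.
        At 10: go right to 35.
          35 is a leaf — visit 35.
Visit 30.
At 30: no right child.

23 14 3 18 13 33 5 6 37 10 35 30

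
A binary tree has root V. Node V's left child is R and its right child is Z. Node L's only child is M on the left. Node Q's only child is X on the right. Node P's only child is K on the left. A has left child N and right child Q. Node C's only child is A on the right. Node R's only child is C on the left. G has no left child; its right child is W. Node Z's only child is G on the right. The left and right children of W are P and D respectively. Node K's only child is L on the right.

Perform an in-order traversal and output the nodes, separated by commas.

In-order visits the left subtree, then the node, then the right subtree.
At V: go left to R.
  At R: go left to C.
    At C: no left child.
    Visit C.
    At C: go right to A.
      At A: go left to N.
        N is a leaf — visit N.
      Visit A.
      At A: go right to Q.
        At Q: no left child.
        Visit Q.
        At Q: go right to X.
          X is a leaf — visit X.
  Visit R.
  At R: no right child.
Visit V.
At V: go right to Z.
  At Z: no left child.
  Visit Z.
  At Z: go right to G.
    At G: no left child.
    Visit G.
    At G: go right to W.
      At W: go left to P.
        At P: go left to K.
          At K: no left child.
          Visit K.
          At K: go right to L.
            At L: go left to M.
              M is a leaf — visit M.
            Visit L.
            At L: no right child.
        Visit P.
        At P: no right child.
      Visit W.
      At W: go right to D.
        D is a leaf — visit D.

C, N, A, Q, X, R, V, Z, G, K, M, L, P, W, D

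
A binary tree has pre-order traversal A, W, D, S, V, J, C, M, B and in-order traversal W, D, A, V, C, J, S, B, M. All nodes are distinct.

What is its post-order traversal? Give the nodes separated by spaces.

D W C J V B M S A

The first element of pre-order is the root; it splits in-order into left and right subtrees.
Root A: left subtree has 2 nodes {W, D}, right has 6 {V, C, J, S, B, M}.
  Root W: left subtree has 0 nodes { }, right has 1 {D}.
  Root S: left subtree has 3 nodes {V, C, J}, right has 2 {B, M}.
    Root V: left subtree has 0 nodes { }, right has 2 {C, J}.
      Root J: left subtree has 1 node {C}, right has 0 { }.
    Root M: left subtree has 1 node {B}, right has 0 { }.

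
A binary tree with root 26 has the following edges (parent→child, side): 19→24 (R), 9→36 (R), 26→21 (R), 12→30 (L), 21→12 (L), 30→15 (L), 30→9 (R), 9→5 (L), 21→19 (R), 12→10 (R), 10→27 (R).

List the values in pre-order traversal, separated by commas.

Pre-order visits the node, then its left subtree, then its right subtree.
Visit 26.
At 26: no left child.
At 26: go right to 21.
  Visit 21.
  At 21: go left to 12.
    Visit 12.
    At 12: go left to 30.
      Visit 30.
      At 30: go left to 15.
        15 is a leaf — visit 15.
      At 30: go right to 9.
        Visit 9.
        At 9: go left to 5.
          5 is a leaf — visit 5.
        At 9: go right to 36.
          36 is a leaf — visit 36.
    At 12: go right to 10.
      Visit 10.
      At 10: no left child.
      At 10: go right to 27.
        27 is a leaf — visit 27.
  At 21: go right to 19.
    Visit 19.
    At 19: no left child.
    At 19: go right to 24.
      24 is a leaf — visit 24.

26, 21, 12, 30, 15, 9, 5, 36, 10, 27, 19, 24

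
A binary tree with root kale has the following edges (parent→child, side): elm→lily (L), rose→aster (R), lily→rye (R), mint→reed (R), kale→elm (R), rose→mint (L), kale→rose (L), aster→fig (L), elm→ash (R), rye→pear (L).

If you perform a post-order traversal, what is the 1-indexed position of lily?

Post-order visits the left subtree, then the right subtree, then the node.
At kale: go left to rose.
  At rose: go left to mint.
    At mint: no left child.
    At mint: go right to reed.
      reed is a leaf — visit reed.
    Visit mint.
  At rose: go right to aster.
    At aster: go left to fig.
      fig is a leaf — visit fig.
    At aster: no right child.
    Visit aster.
  Visit rose.
At kale: go right to elm.
  At elm: go left to lily.
    At lily: no left child.
    At lily: go right to rye.
      At rye: go left to pear.
        pear is a leaf — visit pear.
      At rye: no right child.
      Visit rye.
    Visit lily.
  At elm: go right to ash.
    ash is a leaf — visit ash.
  Visit elm.
Visit kale.
Full post-order sequence: reed, mint, fig, aster, rose, pear, rye, lily, ash, elm, kale.

8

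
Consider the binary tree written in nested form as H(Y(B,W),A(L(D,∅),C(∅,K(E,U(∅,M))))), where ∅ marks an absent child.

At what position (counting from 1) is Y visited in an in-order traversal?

2

In-order visits the left subtree, then the node, then the right subtree.
At H: go left to Y.
  At Y: go left to B.
    B is a leaf — visit B.
  Visit Y.
  At Y: go right to W.
    W is a leaf — visit W.
Visit H.
At H: go right to A.
  At A: go left to L.
    At L: go left to D.
      D is a leaf — visit D.
    Visit L.
    At L: no right child.
  Visit A.
  At A: go right to C.
    At C: no left child.
    Visit C.
    At C: go right to K.
      At K: go left to E.
        E is a leaf — visit E.
      Visit K.
      At K: go right to U.
        At U: no left child.
        Visit U.
        At U: go right to M.
          M is a leaf — visit M.
Full in-order sequence: B, Y, W, H, D, L, A, C, E, K, U, M.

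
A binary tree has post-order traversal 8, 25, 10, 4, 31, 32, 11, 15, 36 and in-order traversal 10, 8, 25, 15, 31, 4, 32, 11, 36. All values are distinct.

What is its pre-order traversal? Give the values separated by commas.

The last element of post-order is the root; it splits in-order into left and right subtrees.
Root 36: left subtree has 8 nodes {10, 8, 25, 15, 31, 4, 32, 11}, right has 0 { }.
  Root 15: left subtree has 3 nodes {10, 8, 25}, right has 4 {31, 4, 32, 11}.
    Root 10: left subtree has 0 nodes { }, right has 2 {8, 25}.
      Root 25: left subtree has 1 node {8}, right has 0 { }.
    Root 11: left subtree has 3 nodes {31, 4, 32}, right has 0 { }.
      Root 32: left subtree has 2 nodes {31, 4}, right has 0 { }.
        Root 31: left subtree has 0 nodes { }, right has 1 {4}.

36, 15, 10, 25, 8, 11, 32, 31, 4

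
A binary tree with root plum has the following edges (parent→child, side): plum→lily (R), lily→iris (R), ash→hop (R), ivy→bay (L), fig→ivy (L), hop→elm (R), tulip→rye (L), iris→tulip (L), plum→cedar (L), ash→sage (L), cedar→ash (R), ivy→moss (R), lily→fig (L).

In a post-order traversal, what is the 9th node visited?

fig

Post-order visits the left subtree, then the right subtree, then the node.
At plum: go left to cedar.
  At cedar: no left child.
  At cedar: go right to ash.
    At ash: go left to sage.
      sage is a leaf — visit sage.
    At ash: go right to hop.
      At hop: no left child.
      At hop: go right to elm.
        elm is a leaf — visit elm.
      Visit hop.
    Visit ash.
  Visit cedar.
At plum: go right to lily.
  At lily: go left to fig.
    At fig: go left to ivy.
      At ivy: go left to bay.
        bay is a leaf — visit bay.
      At ivy: go right to moss.
        moss is a leaf — visit moss.
      Visit ivy.
    At fig: no right child.
    Visit fig.
  At lily: go right to iris.
    At iris: go left to tulip.
      At tulip: go left to rye.
        rye is a leaf — visit rye.
      At tulip: no right child.
      Visit tulip.
    At iris: no right child.
    Visit iris.
  Visit lily.
Visit plum.
Full post-order sequence: sage, elm, hop, ash, cedar, bay, moss, ivy, fig, rye, tulip, iris, lily, plum.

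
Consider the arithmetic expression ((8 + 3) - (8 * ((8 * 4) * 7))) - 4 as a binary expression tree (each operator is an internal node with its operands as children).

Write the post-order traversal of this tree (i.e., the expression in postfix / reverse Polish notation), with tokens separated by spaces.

8 3 + 8 8 4 * 7 * * - 4 -

Post-order on an expression tree gives postfix notation: for each operator, emit left operand, right operand, then the operator.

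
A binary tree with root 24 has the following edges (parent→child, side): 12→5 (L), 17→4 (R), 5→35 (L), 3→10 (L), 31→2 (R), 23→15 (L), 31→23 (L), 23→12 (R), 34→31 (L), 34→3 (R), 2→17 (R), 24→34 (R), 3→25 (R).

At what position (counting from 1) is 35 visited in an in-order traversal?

In-order visits the left subtree, then the node, then the right subtree.
At 24: no left child.
Visit 24.
At 24: go right to 34.
  At 34: go left to 31.
    At 31: go left to 23.
      At 23: go left to 15.
        15 is a leaf — visit 15.
      Visit 23.
      At 23: go right to 12.
        At 12: go left to 5.
          At 5: go left to 35.
            35 is a leaf — visit 35.
          Visit 5.
          At 5: no right child.
        Visit 12.
        At 12: no right child.
    Visit 31.
    At 31: go right to 2.
      At 2: no left child.
      Visit 2.
      At 2: go right to 17.
        At 17: no left child.
        Visit 17.
        At 17: go right to 4.
          4 is a leaf — visit 4.
  Visit 34.
  At 34: go right to 3.
    At 3: go left to 10.
      10 is a leaf — visit 10.
    Visit 3.
    At 3: go right to 25.
      25 is a leaf — visit 25.
Full in-order sequence: 24, 15, 23, 35, 5, 12, 31, 2, 17, 4, 34, 10, 3, 25.

4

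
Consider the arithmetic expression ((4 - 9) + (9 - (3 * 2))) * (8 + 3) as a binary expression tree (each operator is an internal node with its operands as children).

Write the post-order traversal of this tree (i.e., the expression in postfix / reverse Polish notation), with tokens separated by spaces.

4 9 - 9 3 2 * - + 8 3 + *

Post-order on an expression tree gives postfix notation: for each operator, emit left operand, right operand, then the operator.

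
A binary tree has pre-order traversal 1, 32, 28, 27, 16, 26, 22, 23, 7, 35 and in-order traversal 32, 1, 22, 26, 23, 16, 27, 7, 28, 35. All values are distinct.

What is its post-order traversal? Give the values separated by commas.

32, 22, 23, 26, 16, 7, 27, 35, 28, 1

The first element of pre-order is the root; it splits in-order into left and right subtrees.
Root 1: left subtree has 1 node {32}, right has 8 {22, 26, 23, 16, 27, 7, 28, 35}.
  Root 28: left subtree has 6 nodes {22, 26, 23, 16, 27, 7}, right has 1 {35}.
    Root 27: left subtree has 4 nodes {22, 26, 23, 16}, right has 1 {7}.
      Root 16: left subtree has 3 nodes {22, 26, 23}, right has 0 { }.
        Root 26: left subtree has 1 node {22}, right has 1 {23}.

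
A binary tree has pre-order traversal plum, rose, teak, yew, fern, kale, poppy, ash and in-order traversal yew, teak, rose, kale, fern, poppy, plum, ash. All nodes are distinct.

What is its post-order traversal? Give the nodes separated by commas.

yew, teak, kale, poppy, fern, rose, ash, plum

The first element of pre-order is the root; it splits in-order into left and right subtrees.
Root plum: left subtree has 6 nodes {yew, teak, rose, kale, fern, poppy}, right has 1 {ash}.
  Root rose: left subtree has 2 nodes {yew, teak}, right has 3 {kale, fern, poppy}.
    Root teak: left subtree has 1 node {yew}, right has 0 { }.
    Root fern: left subtree has 1 node {kale}, right has 1 {poppy}.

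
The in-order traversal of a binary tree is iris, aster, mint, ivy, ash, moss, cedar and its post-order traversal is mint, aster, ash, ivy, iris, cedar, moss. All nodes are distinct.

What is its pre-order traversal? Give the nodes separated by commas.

moss, iris, ivy, aster, mint, ash, cedar

The last element of post-order is the root; it splits in-order into left and right subtrees.
Root moss: left subtree has 5 nodes {iris, aster, mint, ivy, ash}, right has 1 {cedar}.
  Root iris: left subtree has 0 nodes { }, right has 4 {aster, mint, ivy, ash}.
    Root ivy: left subtree has 2 nodes {aster, mint}, right has 1 {ash}.
      Root aster: left subtree has 0 nodes { }, right has 1 {mint}.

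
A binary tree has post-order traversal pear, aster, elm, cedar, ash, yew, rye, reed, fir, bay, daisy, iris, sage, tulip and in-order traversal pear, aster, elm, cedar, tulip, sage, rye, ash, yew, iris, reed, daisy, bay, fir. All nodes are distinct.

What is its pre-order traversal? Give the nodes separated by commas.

The last element of post-order is the root; it splits in-order into left and right subtrees.
Root tulip: left subtree has 4 nodes {pear, aster, elm, cedar}, right has 9 {sage, rye, ash, yew, iris, reed, daisy, bay, fir}.
  Root cedar: left subtree has 3 nodes {pear, aster, elm}, right has 0 { }.
    Root elm: left subtree has 2 nodes {pear, aster}, right has 0 { }.
      Root aster: left subtree has 1 node {pear}, right has 0 { }.
  Root sage: left subtree has 0 nodes { }, right has 8 {rye, ash, yew, iris, reed, daisy, bay, fir}.
    Root iris: left subtree has 3 nodes {rye, ash, yew}, right has 4 {reed, daisy, bay, fir}.
      Root rye: left subtree has 0 nodes { }, right has 2 {ash, yew}.
        Root yew: left subtree has 1 node {ash}, right has 0 { }.
      Root daisy: left subtree has 1 node {reed}, right has 2 {bay, fir}.
        Root bay: left subtree has 0 nodes { }, right has 1 {fir}.

tulip, cedar, elm, aster, pear, sage, iris, rye, yew, ash, daisy, reed, bay, fir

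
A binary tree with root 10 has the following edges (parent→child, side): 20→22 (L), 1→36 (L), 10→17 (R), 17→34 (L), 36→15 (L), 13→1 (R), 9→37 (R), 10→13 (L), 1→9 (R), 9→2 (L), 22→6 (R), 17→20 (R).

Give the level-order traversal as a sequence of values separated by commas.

10, 13, 17, 1, 34, 20, 36, 9, 22, 15, 2, 37, 6

Level-order visits nodes level by level from the root, left to right within each level.
Level 0: 10
Level 1: 13, 17
Level 2: 1, 34, 20
Level 3: 36, 9, 22
Level 4: 15, 2, 37, 6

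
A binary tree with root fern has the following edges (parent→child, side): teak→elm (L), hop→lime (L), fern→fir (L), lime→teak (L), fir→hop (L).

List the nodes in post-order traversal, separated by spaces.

Post-order visits the left subtree, then the right subtree, then the node.
At fern: go left to fir.
  At fir: go left to hop.
    At hop: go left to lime.
      At lime: go left to teak.
        At teak: go left to elm.
          elm is a leaf — visit elm.
        At teak: no right child.
        Visit teak.
      At lime: no right child.
      Visit lime.
    At hop: no right child.
    Visit hop.
  At fir: no right child.
  Visit fir.
At fern: no right child.
Visit fern.

elm teak lime hop fir fern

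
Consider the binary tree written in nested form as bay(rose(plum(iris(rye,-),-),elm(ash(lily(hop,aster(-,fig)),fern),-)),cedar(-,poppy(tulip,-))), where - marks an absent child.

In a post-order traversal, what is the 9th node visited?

ash

Post-order visits the left subtree, then the right subtree, then the node.
At bay: go left to rose.
  At rose: go left to plum.
    At plum: go left to iris.
      At iris: go left to rye.
        rye is a leaf — visit rye.
      At iris: no right child.
      Visit iris.
    At plum: no right child.
    Visit plum.
  At rose: go right to elm.
    At elm: go left to ash.
      At ash: go left to lily.
        At lily: go left to hop.
          hop is a leaf — visit hop.
        At lily: go right to aster.
          At aster: no left child.
          At aster: go right to fig.
            fig is a leaf — visit fig.
          Visit aster.
        Visit lily.
      At ash: go right to fern.
        fern is a leaf — visit fern.
      Visit ash.
    At elm: no right child.
    Visit elm.
  Visit rose.
At bay: go right to cedar.
  At cedar: no left child.
  At cedar: go right to poppy.
    At poppy: go left to tulip.
      tulip is a leaf — visit tulip.
    At poppy: no right child.
    Visit poppy.
  Visit cedar.
Visit bay.
Full post-order sequence: rye, iris, plum, hop, fig, aster, lily, fern, ash, elm, rose, tulip, poppy, cedar, bay.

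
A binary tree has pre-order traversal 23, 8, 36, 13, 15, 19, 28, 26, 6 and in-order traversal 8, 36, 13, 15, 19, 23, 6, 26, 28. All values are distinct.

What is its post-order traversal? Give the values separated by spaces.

The first element of pre-order is the root; it splits in-order into left and right subtrees.
Root 23: left subtree has 5 nodes {8, 36, 13, 15, 19}, right has 3 {6, 26, 28}.
  Root 8: left subtree has 0 nodes { }, right has 4 {36, 13, 15, 19}.
    Root 36: left subtree has 0 nodes { }, right has 3 {13, 15, 19}.
      Root 13: left subtree has 0 nodes { }, right has 2 {15, 19}.
        Root 15: left subtree has 0 nodes { }, right has 1 {19}.
  Root 28: left subtree has 2 nodes {6, 26}, right has 0 { }.
    Root 26: left subtree has 1 node {6}, right has 0 { }.

19 15 13 36 8 6 26 28 23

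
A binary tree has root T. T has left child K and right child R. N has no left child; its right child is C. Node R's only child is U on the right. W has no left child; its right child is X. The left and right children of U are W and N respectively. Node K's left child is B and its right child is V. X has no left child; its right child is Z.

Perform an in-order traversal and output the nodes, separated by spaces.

B K V T R W X Z U N C

In-order visits the left subtree, then the node, then the right subtree.
At T: go left to K.
  At K: go left to B.
    B is a leaf — visit B.
  Visit K.
  At K: go right to V.
    V is a leaf — visit V.
Visit T.
At T: go right to R.
  At R: no left child.
  Visit R.
  At R: go right to U.
    At U: go left to W.
      At W: no left child.
      Visit W.
      At W: go right to X.
        At X: no left child.
        Visit X.
        At X: go right to Z.
          Z is a leaf — visit Z.
    Visit U.
    At U: go right to N.
      At N: no left child.
      Visit N.
      At N: go right to C.
        C is a leaf — visit C.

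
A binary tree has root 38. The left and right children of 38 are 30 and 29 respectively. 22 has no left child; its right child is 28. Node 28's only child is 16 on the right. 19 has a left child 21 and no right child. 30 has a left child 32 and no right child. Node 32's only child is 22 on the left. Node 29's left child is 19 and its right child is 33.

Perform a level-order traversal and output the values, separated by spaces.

Level-order visits nodes level by level from the root, left to right within each level.
Level 0: 38
Level 1: 30, 29
Level 2: 32, 19, 33
Level 3: 22, 21
Level 4: 28
Level 5: 16

38 30 29 32 19 33 22 21 28 16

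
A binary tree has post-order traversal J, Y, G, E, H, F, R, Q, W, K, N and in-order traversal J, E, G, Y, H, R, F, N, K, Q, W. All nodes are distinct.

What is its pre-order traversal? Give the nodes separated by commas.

N, R, H, E, J, G, Y, F, K, W, Q

The last element of post-order is the root; it splits in-order into left and right subtrees.
Root N: left subtree has 7 nodes {J, E, G, Y, H, R, F}, right has 3 {K, Q, W}.
  Root R: left subtree has 5 nodes {J, E, G, Y, H}, right has 1 {F}.
    Root H: left subtree has 4 nodes {J, E, G, Y}, right has 0 { }.
      Root E: left subtree has 1 node {J}, right has 2 {G, Y}.
        Root G: left subtree has 0 nodes { }, right has 1 {Y}.
  Root K: left subtree has 0 nodes { }, right has 2 {Q, W}.
    Root W: left subtree has 1 node {Q}, right has 0 { }.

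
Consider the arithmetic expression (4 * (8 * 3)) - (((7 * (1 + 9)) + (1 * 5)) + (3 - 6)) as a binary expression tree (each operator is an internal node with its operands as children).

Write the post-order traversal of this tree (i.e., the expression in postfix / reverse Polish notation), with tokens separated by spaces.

Post-order on an expression tree gives postfix notation: for each operator, emit left operand, right operand, then the operator.

4 8 3 * * 7 1 9 + * 1 5 * + 3 6 - + -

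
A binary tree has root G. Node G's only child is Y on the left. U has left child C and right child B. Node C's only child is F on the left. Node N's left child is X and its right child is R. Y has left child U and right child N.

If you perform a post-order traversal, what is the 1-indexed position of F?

1

Post-order visits the left subtree, then the right subtree, then the node.
At G: go left to Y.
  At Y: go left to U.
    At U: go left to C.
      At C: go left to F.
        F is a leaf — visit F.
      At C: no right child.
      Visit C.
    At U: go right to B.
      B is a leaf — visit B.
    Visit U.
  At Y: go right to N.
    At N: go left to X.
      X is a leaf — visit X.
    At N: go right to R.
      R is a leaf — visit R.
    Visit N.
  Visit Y.
At G: no right child.
Visit G.
Full post-order sequence: F, C, B, U, X, R, N, Y, G.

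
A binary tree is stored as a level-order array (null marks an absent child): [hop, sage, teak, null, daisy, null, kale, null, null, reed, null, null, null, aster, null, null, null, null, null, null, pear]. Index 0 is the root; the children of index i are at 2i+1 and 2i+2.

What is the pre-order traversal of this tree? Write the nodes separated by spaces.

hop sage daisy reed pear teak kale aster

Pre-order visits the node, then its left subtree, then its right subtree.
Visit hop.
At hop: go left to sage.
  Visit sage.
  At sage: no left child.
  At sage: go right to daisy.
    Visit daisy.
    At daisy: go left to reed.
      Visit reed.
      At reed: no left child.
      At reed: go right to pear.
        pear is a leaf — visit pear.
    At daisy: no right child.
At hop: go right to teak.
  Visit teak.
  At teak: no left child.
  At teak: go right to kale.
    Visit kale.
    At kale: go left to aster.
      aster is a leaf — visit aster.
    At kale: no right child.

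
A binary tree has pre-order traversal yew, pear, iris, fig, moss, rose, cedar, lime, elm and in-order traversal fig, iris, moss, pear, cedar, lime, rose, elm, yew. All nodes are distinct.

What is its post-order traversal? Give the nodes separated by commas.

The first element of pre-order is the root; it splits in-order into left and right subtrees.
Root yew: left subtree has 8 nodes {fig, iris, moss, pear, cedar, lime, rose, elm}, right has 0 { }.
  Root pear: left subtree has 3 nodes {fig, iris, moss}, right has 4 {cedar, lime, rose, elm}.
    Root iris: left subtree has 1 node {fig}, right has 1 {moss}.
    Root rose: left subtree has 2 nodes {cedar, lime}, right has 1 {elm}.
      Root cedar: left subtree has 0 nodes { }, right has 1 {lime}.

fig, moss, iris, lime, cedar, elm, rose, pear, yew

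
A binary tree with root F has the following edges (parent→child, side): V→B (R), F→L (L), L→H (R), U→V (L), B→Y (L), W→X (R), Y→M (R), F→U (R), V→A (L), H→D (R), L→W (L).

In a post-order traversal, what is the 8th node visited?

Y

Post-order visits the left subtree, then the right subtree, then the node.
At F: go left to L.
  At L: go left to W.
    At W: no left child.
    At W: go right to X.
      X is a leaf — visit X.
    Visit W.
  At L: go right to H.
    At H: no left child.
    At H: go right to D.
      D is a leaf — visit D.
    Visit H.
  Visit L.
At F: go right to U.
  At U: go left to V.
    At V: go left to A.
      A is a leaf — visit A.
    At V: go right to B.
      At B: go left to Y.
        At Y: no left child.
        At Y: go right to M.
          M is a leaf — visit M.
        Visit Y.
      At B: no right child.
      Visit B.
    Visit V.
  At U: no right child.
  Visit U.
Visit F.
Full post-order sequence: X, W, D, H, L, A, M, Y, B, V, U, F.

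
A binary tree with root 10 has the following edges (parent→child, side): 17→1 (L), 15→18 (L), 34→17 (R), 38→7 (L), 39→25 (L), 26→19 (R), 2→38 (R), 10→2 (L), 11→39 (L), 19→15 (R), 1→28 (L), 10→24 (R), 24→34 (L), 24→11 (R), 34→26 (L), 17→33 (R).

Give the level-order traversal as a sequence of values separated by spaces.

10 2 24 38 34 11 7 26 17 39 19 1 33 25 15 28 18

Level-order visits nodes level by level from the root, left to right within each level.
Level 0: 10
Level 1: 2, 24
Level 2: 38, 34, 11
Level 3: 7, 26, 17, 39
Level 4: 19, 1, 33, 25
Level 5: 15, 28
Level 6: 18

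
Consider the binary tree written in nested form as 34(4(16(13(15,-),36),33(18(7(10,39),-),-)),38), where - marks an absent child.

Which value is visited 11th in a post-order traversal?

38

Post-order visits the left subtree, then the right subtree, then the node.
At 34: go left to 4.
  At 4: go left to 16.
    At 16: go left to 13.
      At 13: go left to 15.
        15 is a leaf — visit 15.
      At 13: no right child.
      Visit 13.
    At 16: go right to 36.
      36 is a leaf — visit 36.
    Visit 16.
  At 4: go right to 33.
    At 33: go left to 18.
      At 18: go left to 7.
        At 7: go left to 10.
          10 is a leaf — visit 10.
        At 7: go right to 39.
          39 is a leaf — visit 39.
        Visit 7.
      At 18: no right child.
      Visit 18.
    At 33: no right child.
    Visit 33.
  Visit 4.
At 34: go right to 38.
  38 is a leaf — visit 38.
Visit 34.
Full post-order sequence: 15, 13, 36, 16, 10, 39, 7, 18, 33, 4, 38, 34.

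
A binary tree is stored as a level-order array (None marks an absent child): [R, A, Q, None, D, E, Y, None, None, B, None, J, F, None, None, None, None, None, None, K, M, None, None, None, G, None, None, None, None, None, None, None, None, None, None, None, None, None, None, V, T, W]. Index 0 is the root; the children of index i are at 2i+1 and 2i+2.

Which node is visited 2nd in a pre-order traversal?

Pre-order visits the node, then its left subtree, then its right subtree.
Visit R.
At R: go left to A.
  Visit A.
  At A: no left child.
  At A: go right to D.
    Visit D.
    At D: go left to B.
      Visit B.
      At B: go left to K.
        Visit K.
        At K: go left to V.
          V is a leaf — visit V.
        At K: go right to T.
          T is a leaf — visit T.
      At B: go right to M.
        Visit M.
        At M: go left to W.
          W is a leaf — visit W.
        At M: no right child.
    At D: no right child.
At R: go right to Q.
  Visit Q.
  At Q: go left to E.
    Visit E.
    At E: go left to J.
      Visit J.
      At J: no left child.
      At J: go right to G.
        G is a leaf — visit G.
    At E: go right to F.
      F is a leaf — visit F.
  At Q: go right to Y.
    Y is a leaf — visit Y.
Full pre-order sequence: R, A, D, B, K, V, T, M, W, Q, E, J, G, F, Y.

A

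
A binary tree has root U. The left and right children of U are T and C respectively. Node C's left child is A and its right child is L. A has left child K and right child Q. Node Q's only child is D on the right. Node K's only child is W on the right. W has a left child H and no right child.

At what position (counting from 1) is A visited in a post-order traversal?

Post-order visits the left subtree, then the right subtree, then the node.
At U: go left to T.
  T is a leaf — visit T.
At U: go right to C.
  At C: go left to A.
    At A: go left to K.
      At K: no left child.
      At K: go right to W.
        At W: go left to H.
          H is a leaf — visit H.
        At W: no right child.
        Visit W.
      Visit K.
    At A: go right to Q.
      At Q: no left child.
      At Q: go right to D.
        D is a leaf — visit D.
      Visit Q.
    Visit A.
  At C: go right to L.
    L is a leaf — visit L.
  Visit C.
Visit U.
Full post-order sequence: T, H, W, K, D, Q, A, L, C, U.

7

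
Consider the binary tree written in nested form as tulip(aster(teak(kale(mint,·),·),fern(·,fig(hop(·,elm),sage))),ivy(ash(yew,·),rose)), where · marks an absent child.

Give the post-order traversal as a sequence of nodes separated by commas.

Post-order visits the left subtree, then the right subtree, then the node.
At tulip: go left to aster.
  At aster: go left to teak.
    At teak: go left to kale.
      At kale: go left to mint.
        mint is a leaf — visit mint.
      At kale: no right child.
      Visit kale.
    At teak: no right child.
    Visit teak.
  At aster: go right to fern.
    At fern: no left child.
    At fern: go right to fig.
      At fig: go left to hop.
        At hop: no left child.
        At hop: go right to elm.
          elm is a leaf — visit elm.
        Visit hop.
      At fig: go right to sage.
        sage is a leaf — visit sage.
      Visit fig.
    Visit fern.
  Visit aster.
At tulip: go right to ivy.
  At ivy: go left to ash.
    At ash: go left to yew.
      yew is a leaf — visit yew.
    At ash: no right child.
    Visit ash.
  At ivy: go right to rose.
    rose is a leaf — visit rose.
  Visit ivy.
Visit tulip.

mint, kale, teak, elm, hop, sage, fig, fern, aster, yew, ash, rose, ivy, tulip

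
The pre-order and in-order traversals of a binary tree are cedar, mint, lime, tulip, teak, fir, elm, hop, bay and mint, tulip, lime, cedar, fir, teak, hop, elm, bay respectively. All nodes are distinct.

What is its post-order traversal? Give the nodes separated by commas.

The first element of pre-order is the root; it splits in-order into left and right subtrees.
Root cedar: left subtree has 3 nodes {mint, tulip, lime}, right has 5 {fir, teak, hop, elm, bay}.
  Root mint: left subtree has 0 nodes { }, right has 2 {tulip, lime}.
    Root lime: left subtree has 1 node {tulip}, right has 0 { }.
  Root teak: left subtree has 1 node {fir}, right has 3 {hop, elm, bay}.
    Root elm: left subtree has 1 node {hop}, right has 1 {bay}.

tulip, lime, mint, fir, hop, bay, elm, teak, cedar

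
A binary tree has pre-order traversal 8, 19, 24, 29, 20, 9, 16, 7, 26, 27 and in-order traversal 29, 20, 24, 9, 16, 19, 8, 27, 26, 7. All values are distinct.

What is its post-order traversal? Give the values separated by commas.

20, 29, 16, 9, 24, 19, 27, 26, 7, 8

The first element of pre-order is the root; it splits in-order into left and right subtrees.
Root 8: left subtree has 6 nodes {29, 20, 24, 9, 16, 19}, right has 3 {27, 26, 7}.
  Root 19: left subtree has 5 nodes {29, 20, 24, 9, 16}, right has 0 { }.
    Root 24: left subtree has 2 nodes {29, 20}, right has 2 {9, 16}.
      Root 29: left subtree has 0 nodes { }, right has 1 {20}.
      Root 9: left subtree has 0 nodes { }, right has 1 {16}.
  Root 7: left subtree has 2 nodes {27, 26}, right has 0 { }.
    Root 26: left subtree has 1 node {27}, right has 0 { }.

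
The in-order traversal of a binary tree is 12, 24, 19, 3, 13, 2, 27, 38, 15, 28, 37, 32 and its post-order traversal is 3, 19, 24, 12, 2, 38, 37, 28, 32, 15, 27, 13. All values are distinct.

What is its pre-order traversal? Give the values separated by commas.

13, 12, 24, 19, 3, 27, 2, 15, 38, 32, 28, 37

The last element of post-order is the root; it splits in-order into left and right subtrees.
Root 13: left subtree has 4 nodes {12, 24, 19, 3}, right has 7 {2, 27, 38, 15, 28, 37, 32}.
  Root 12: left subtree has 0 nodes { }, right has 3 {24, 19, 3}.
    Root 24: left subtree has 0 nodes { }, right has 2 {19, 3}.
      Root 19: left subtree has 0 nodes { }, right has 1 {3}.
  Root 27: left subtree has 1 node {2}, right has 5 {38, 15, 28, 37, 32}.
    Root 15: left subtree has 1 node {38}, right has 3 {28, 37, 32}.
      Root 32: left subtree has 2 nodes {28, 37}, right has 0 { }.
        Root 28: left subtree has 0 nodes { }, right has 1 {37}.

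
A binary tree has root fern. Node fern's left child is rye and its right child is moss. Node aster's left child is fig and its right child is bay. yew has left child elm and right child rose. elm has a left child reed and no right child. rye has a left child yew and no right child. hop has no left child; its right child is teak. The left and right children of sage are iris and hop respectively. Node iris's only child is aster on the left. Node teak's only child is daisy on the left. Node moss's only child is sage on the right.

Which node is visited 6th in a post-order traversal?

Post-order visits the left subtree, then the right subtree, then the node.
At fern: go left to rye.
  At rye: go left to yew.
    At yew: go left to elm.
      At elm: go left to reed.
        reed is a leaf — visit reed.
      At elm: no right child.
      Visit elm.
    At yew: go right to rose.
      rose is a leaf — visit rose.
    Visit yew.
  At rye: no right child.
  Visit rye.
At fern: go right to moss.
  At moss: no left child.
  At moss: go right to sage.
    At sage: go left to iris.
      At iris: go left to aster.
        At aster: go left to fig.
          fig is a leaf — visit fig.
        At aster: go right to bay.
          bay is a leaf — visit bay.
        Visit aster.
      At iris: no right child.
      Visit iris.
    At sage: go right to hop.
      At hop: no left child.
      At hop: go right to teak.
        At teak: go left to daisy.
          daisy is a leaf — visit daisy.
        At teak: no right child.
        Visit teak.
      Visit hop.
    Visit sage.
  Visit moss.
Visit fern.
Full post-order sequence: reed, elm, rose, yew, rye, fig, bay, aster, iris, daisy, teak, hop, sage, moss, fern.

fig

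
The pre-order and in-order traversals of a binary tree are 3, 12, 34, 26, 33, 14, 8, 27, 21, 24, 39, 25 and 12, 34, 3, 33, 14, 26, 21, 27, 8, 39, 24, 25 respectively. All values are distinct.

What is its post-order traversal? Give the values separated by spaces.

The first element of pre-order is the root; it splits in-order into left and right subtrees.
Root 3: left subtree has 2 nodes {12, 34}, right has 9 {33, 14, 26, 21, 27, 8, 39, 24, 25}.
  Root 12: left subtree has 0 nodes { }, right has 1 {34}.
  Root 26: left subtree has 2 nodes {33, 14}, right has 6 {21, 27, 8, 39, 24, 25}.
    Root 33: left subtree has 0 nodes { }, right has 1 {14}.
    Root 8: left subtree has 2 nodes {21, 27}, right has 3 {39, 24, 25}.
      Root 27: left subtree has 1 node {21}, right has 0 { }.
      Root 24: left subtree has 1 node {39}, right has 1 {25}.

34 12 14 33 21 27 39 25 24 8 26 3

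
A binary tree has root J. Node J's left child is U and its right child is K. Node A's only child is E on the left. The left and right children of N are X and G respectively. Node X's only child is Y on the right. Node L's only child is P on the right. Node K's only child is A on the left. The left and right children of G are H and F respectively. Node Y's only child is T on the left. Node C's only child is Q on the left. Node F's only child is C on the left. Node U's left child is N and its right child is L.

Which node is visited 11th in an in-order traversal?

In-order visits the left subtree, then the node, then the right subtree.
At J: go left to U.
  At U: go left to N.
    At N: go left to X.
      At X: no left child.
      Visit X.
      At X: go right to Y.
        At Y: go left to T.
          T is a leaf — visit T.
        Visit Y.
        At Y: no right child.
    Visit N.
    At N: go right to G.
      At G: go left to H.
        H is a leaf — visit H.
      Visit G.
      At G: go right to F.
        At F: go left to C.
          At C: go left to Q.
            Q is a leaf — visit Q.
          Visit C.
          At C: no right child.
        Visit F.
        At F: no right child.
  Visit U.
  At U: go right to L.
    At L: no left child.
    Visit L.
    At L: go right to P.
      P is a leaf — visit P.
Visit J.
At J: go right to K.
  At K: go left to A.
    At A: go left to E.
      E is a leaf — visit E.
    Visit A.
    At A: no right child.
  Visit K.
  At K: no right child.
Full in-order sequence: X, T, Y, N, H, G, Q, C, F, U, L, P, J, E, A, K.

L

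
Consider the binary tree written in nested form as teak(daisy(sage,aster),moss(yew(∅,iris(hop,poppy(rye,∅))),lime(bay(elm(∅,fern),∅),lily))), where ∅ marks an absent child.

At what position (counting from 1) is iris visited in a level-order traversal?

8

Level-order visits nodes level by level from the root, left to right within each level.
Level 0: teak
Level 1: daisy, moss
Level 2: sage, aster, yew, lime
Level 3: iris, bay, lily
Level 4: hop, poppy, elm
Level 5: rye, fern
Full level-order sequence: teak, daisy, moss, sage, aster, yew, lime, iris, bay, lily, hop, poppy, elm, rye, fern.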